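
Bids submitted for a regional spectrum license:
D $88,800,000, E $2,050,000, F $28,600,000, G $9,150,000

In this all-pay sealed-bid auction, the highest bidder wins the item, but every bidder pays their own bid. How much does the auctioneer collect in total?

All-pay sealed-bid auction: the highest bidder wins the item, but every bidder pays their own bid.
Sorting bids: 88,800,000 (D) > 28,600,000 (F) > 9,150,000 (G) > 2,050,000 (E)
Every bidder forfeits their bid regardless of winning.
Revenue = 88,800,000 + 2,050,000 + 28,600,000 + 9,150,000 = $128,600,000.

Total revenue: $128,600,000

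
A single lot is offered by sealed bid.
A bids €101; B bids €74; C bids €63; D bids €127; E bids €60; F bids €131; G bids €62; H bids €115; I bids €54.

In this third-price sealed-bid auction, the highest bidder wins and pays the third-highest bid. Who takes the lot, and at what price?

Bids in order: 131 (F) > 127 (D) > 115 (H) > 101 (A) > 74 (B) > 63 (C) > …
F is highest; pays the third-highest bid, €115.

F pays €115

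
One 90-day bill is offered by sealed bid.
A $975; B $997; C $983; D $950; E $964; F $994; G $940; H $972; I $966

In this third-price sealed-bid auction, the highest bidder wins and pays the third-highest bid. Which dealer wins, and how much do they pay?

B pays $983

Rule: the highest bidder wins and pays the third-highest bid.
Sorting bids: 997 (B) > 994 (F) > 983 (C) > 975 (A) > 972 (H) > 966 (I) > …
B wins; payment is bid #3 in the ranking = $983.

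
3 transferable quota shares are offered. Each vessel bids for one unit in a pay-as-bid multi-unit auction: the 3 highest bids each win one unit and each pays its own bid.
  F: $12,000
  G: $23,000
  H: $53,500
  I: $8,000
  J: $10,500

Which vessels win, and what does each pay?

Bids ranked high→low: 53,500 (H), 23,000 (G), 12,000 (F), 10,500 (J), 8,000 (I)
The 3 highest are H, G, F.
Each winner pays its own bid: H $53,500, G $23,000, F $12,000.

H $53,500, G $23,000, F $12,000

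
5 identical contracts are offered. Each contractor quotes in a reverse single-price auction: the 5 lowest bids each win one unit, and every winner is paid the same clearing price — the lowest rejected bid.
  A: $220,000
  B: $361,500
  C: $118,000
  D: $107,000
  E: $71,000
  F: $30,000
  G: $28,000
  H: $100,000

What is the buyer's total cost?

Total cost: $590,000

Ordering the bids: 28,000 (G), 30,000 (F), 71,000 (E), 100,000 (H), 107,000 (D), 118,000 (C), 220,000 (A), …
Winners (5 units): G, F, E, H, D.
First losing bid is C's $118,000, which sets the uniform price.
Total cost = 5 × $118,000 = $590,000.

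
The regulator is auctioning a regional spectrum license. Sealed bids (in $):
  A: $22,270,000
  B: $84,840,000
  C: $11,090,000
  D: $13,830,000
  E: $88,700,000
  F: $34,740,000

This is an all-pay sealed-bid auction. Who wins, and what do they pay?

E pays $88,700,000

All-pay sealed-bid auction: the highest bidder wins the item, but every bidder pays their own bid.
Sorting bids: 88,700,000 (E) > 84,840,000 (B) > 34,740,000 (F) > 22,270,000 (A) > 13,830,000 (D) > 11,090,000 (C)
E is highest and takes the item; every bidder forfeits their bid.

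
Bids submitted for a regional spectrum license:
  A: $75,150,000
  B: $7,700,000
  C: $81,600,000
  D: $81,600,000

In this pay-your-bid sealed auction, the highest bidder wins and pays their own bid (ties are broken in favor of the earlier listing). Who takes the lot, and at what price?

Sorting bids: 81,600,000 (C) > 81,600,000 (D) > 75,150,000 (A) > 7,700,000 (B)
C and D tie at $81,600,000; tie-break gives it to C.
C is highest → pays own bid, $81,600,000.

C pays $81,600,000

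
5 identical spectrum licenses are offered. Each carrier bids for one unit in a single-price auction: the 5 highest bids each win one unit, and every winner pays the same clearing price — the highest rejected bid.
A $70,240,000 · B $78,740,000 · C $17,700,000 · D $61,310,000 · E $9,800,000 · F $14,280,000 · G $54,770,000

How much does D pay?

D pays $14,280,000

Sorting: 78,740,000 (B), 70,240,000 (A), 61,310,000 (D), 54,770,000 (G), 17,700,000 (C), 14,280,000 (F), 9,800,000 (E)
The 5 highest are B, A, D, G, C.
Highest unsuccessful bid: $14,280,000 → clearing price.
D wins → pays $14,280,000.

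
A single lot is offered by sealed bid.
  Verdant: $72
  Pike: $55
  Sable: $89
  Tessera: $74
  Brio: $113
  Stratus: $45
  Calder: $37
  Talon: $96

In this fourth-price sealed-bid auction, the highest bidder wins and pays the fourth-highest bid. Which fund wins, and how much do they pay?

Brio pays $74

Bids in order: 113 (Brio) > 96 (Talon) > 89 (Sable) > 74 (Tessera) > 72 (Verdant) > 55 (Pike) > …
Brio wins; payment is bid #4 in the ranking = $74.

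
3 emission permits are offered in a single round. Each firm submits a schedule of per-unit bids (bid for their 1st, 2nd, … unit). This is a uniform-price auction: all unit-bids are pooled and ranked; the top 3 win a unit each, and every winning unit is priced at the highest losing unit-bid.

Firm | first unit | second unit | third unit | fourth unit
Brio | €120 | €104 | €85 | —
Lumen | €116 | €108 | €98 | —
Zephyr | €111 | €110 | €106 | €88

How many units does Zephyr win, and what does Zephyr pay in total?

Zephyr: 1 unit, pays €110

Pooled unit-bids ranked (top 3): 120 (Brio-1), 116 (Lumen-1), 111 (Zephyr-1)
Highest rejected unit-bid = €110.
Zephyr wins 1 unit(s) at €110 each.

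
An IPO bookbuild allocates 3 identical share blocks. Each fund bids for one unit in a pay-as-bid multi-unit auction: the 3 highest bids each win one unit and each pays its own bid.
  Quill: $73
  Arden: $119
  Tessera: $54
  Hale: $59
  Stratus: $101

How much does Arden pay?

Bids ranked high→low: 119 (Arden), 101 (Stratus), 73 (Quill), 59 (Hale), 54 (Tessera)
Top 3: Arden, Stratus, Quill.
Arden wins → own bid $119.

Arden pays $119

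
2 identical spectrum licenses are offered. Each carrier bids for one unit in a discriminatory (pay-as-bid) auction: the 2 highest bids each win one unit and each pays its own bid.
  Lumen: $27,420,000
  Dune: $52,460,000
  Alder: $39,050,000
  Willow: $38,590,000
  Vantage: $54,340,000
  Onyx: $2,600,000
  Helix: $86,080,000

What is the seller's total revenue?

Ordering the bids: 86,080,000 (Helix), 54,340,000 (Vantage), 52,460,000 (Dune), 39,050,000 (Alder), …
The 2 highest are Helix, Vantage.
Total revenue = 86,080,000 + 54,340,000 = $140,420,000.

Total revenue: $140,420,000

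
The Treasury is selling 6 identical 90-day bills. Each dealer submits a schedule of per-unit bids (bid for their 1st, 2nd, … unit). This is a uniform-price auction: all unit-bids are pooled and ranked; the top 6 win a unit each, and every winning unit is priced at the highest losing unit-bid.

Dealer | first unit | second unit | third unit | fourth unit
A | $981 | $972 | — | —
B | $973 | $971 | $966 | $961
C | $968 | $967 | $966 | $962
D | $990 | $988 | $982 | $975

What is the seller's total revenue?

Merging the schedules and taking the best 6: 990 (D-1), 988 (D-2), 982 (D-3), 981 (A-1), 975 (D-4), 973 (B-1)
First bid not allocated: $972.
Allocation: A 1, B 1, D 4. Every unit priced at $972.
Revenue = 6 × 972 = $5,832.

Total revenue: $5,832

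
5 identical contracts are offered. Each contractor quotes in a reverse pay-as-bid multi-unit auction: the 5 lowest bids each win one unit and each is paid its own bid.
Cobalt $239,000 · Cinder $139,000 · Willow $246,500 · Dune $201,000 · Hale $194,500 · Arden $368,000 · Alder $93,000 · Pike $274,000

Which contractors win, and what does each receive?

Bids ranked low→high: 93,000 (Alder), 139,000 (Cinder), 194,500 (Hale), 201,000 (Dune), 239,000 (Cobalt), 246,500 (Willow), 274,000 (Pike), …
Lowest 5: Alder, Cinder, Hale, Dune, Cobalt.
Each winner is paid its own bid: Alder $93,000, Cinder $139,000, Hale $194,500, Dune $201,000, Cobalt $239,000.

Alder $93,000, Cinder $139,000, Hale $194,500, Dune $201,000, Cobalt $239,000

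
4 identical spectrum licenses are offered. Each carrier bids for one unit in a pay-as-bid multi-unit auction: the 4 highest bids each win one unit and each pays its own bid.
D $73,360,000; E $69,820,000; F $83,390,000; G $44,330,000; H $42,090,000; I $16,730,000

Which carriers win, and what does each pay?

F $83,390,000, D $73,360,000, E $69,820,000, G $44,330,000

Ordering the bids: 83,390,000 (F), 73,360,000 (D), 69,820,000 (E), 44,330,000 (G), 42,090,000 (H), 16,730,000 (I)
The 4 highest are F, D, E, G.
Each winner pays its own bid: F $83,390,000, D $73,360,000, E $69,820,000, G $44,330,000.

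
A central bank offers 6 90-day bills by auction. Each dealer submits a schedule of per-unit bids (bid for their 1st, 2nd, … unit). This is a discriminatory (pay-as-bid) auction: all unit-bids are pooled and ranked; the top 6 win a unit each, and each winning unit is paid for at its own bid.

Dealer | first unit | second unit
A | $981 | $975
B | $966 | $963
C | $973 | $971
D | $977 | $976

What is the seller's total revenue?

Total revenue: $5,853

Merging the schedules and taking the best 6: 981 (A-1), 977 (D-1), 976 (D-2), 975 (A-2), 973 (C-1), 971 (C-2)
Next rejected bid: $966 (not a price — pay-as-bid).
Each winning unit pays its own bid.
Revenue = 981 + 977 + 976 + 975 + 973 + 971 = $5,853.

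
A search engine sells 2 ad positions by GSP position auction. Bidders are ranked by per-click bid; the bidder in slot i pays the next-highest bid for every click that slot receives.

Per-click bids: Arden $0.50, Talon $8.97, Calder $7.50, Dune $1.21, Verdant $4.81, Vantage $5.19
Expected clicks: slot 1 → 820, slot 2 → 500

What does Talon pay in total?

Talon pays $6150.00

Ranked by bid: $8.97 (Talon) > $7.50 (Calder) > $5.19 (Vantage) > …
Talon holds slot 1 → pays next bid $7.50 × 820 clicks = $6150.00.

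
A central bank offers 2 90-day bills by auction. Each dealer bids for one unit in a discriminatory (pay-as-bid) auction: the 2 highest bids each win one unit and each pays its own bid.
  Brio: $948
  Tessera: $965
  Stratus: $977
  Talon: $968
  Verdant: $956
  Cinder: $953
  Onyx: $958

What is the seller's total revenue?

Ordering the bids: 977 (Stratus), 968 (Talon), 965 (Tessera), 958 (Onyx), …
Top 2: Stratus, Talon.
Total revenue = 977 + 968 = $1,945.

Total revenue: $1,945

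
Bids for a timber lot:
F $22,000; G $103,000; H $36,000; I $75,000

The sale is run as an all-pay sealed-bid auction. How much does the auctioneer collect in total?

Rule: the highest bidder wins the item, but every bidder pays their own bid.
Bids in order: 103,000 (G) > 75,000 (I) > 36,000 (H) > 22,000 (F)
G wins with the top bid; all bids are sunk regardless.
Every bidder forfeits their bid regardless of winning.
Revenue = 22,000 + 103,000 + 36,000 + 75,000 = $236,000.

Total revenue: $236,000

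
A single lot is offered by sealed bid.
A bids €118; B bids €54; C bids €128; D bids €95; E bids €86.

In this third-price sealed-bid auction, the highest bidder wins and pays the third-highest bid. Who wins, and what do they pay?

C pays €95

Bids in order: 128 (C) > 118 (A) > 95 (D) > 86 (E) > 54 (B)
C is highest; pays the third-highest bid, €95.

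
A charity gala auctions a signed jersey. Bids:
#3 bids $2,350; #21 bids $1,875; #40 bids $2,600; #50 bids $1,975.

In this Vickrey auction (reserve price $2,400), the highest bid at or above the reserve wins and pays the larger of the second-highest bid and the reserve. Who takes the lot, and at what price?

Bids ranked: 2,600 (#40) > 2,350 (#3) > 1,975 (#50) > 1,875 (#21)
#40 has the top bid at or above the reserve ($2,600).
max(second-highest $2,350, reserve $2,400) = $2,400.

#40 pays $2,400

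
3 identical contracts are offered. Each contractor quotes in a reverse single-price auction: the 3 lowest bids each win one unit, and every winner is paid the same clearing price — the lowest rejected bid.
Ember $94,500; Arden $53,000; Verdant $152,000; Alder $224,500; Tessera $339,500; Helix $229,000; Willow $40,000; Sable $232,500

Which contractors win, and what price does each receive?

Ordering the bids: 40,000 (Willow), 53,000 (Arden), 94,500 (Ember), 152,000 (Verdant), 224,500 (Alder), …
Winners (3 units): Willow, Arden, Ember.
First losing bid is Verdant's $152,000, which sets the uniform price.

Willow, Arden, Ember; each is paid $152,000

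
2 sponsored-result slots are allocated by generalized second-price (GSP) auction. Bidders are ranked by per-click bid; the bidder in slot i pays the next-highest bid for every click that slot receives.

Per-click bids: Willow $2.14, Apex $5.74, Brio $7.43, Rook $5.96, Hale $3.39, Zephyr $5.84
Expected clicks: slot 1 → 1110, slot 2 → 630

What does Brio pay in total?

Per-click bids in order: $7.43 (Brio) > $5.96 (Rook) > $5.84 (Zephyr) > …
Brio holds slot 1 → pays next bid $5.96 × 1110 clicks = $6615.60.

Brio pays $6615.60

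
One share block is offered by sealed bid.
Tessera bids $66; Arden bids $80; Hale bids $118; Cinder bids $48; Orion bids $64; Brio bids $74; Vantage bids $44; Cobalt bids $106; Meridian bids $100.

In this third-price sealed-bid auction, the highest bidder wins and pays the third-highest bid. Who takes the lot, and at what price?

Bids in order: 118 (Hale) > 106 (Cobalt) > 100 (Meridian) > 80 (Arden) > 74 (Brio) > 66 (Tessera) > …
Hale wins; payment is bid #3 in the ranking = $100.

Hale pays $100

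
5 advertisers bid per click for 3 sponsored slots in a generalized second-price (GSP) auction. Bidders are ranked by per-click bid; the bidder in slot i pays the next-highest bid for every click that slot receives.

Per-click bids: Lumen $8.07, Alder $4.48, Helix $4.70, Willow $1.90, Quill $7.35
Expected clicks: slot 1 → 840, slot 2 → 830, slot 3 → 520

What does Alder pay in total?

Alder pays $0.00

Per-click bids in order: $8.07 (Lumen) > $7.35 (Quill) > $4.70 (Helix) > $4.48 (Alder) > …
Alder ranks below slot 3 → no slot, pays nothing.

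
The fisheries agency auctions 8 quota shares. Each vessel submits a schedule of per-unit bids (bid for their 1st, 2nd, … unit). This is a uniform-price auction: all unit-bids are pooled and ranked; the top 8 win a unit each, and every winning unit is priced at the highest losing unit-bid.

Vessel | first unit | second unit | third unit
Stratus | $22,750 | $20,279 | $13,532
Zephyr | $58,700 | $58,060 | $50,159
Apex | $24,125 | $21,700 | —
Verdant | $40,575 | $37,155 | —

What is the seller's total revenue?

Total revenue: $162,232

All unit-bids, highest first — top 8: 58,700 (Zephyr-1), 58,060 (Zephyr-2), 50,159 (Zephyr-3), 40,575 (Verdant-1), 37,155 (Verdant-2), 24,125 (Apex-1), 22,750 (Stratus-1), 21,700 (Apex-2)
First bid not allocated: $20,279.
Allocation: Apex 2, Stratus 1, Verdant 2, Zephyr 3. Every unit priced at $20,279.
Revenue = 8 × 20,279 = $162,232.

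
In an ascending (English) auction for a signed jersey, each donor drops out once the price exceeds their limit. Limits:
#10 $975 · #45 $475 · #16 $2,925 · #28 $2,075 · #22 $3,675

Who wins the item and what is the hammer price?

#22 wins at $2,925

Limits ranked: 3,675 (#22) > 2,925 (#16) > 2,075 (#28) > 975 (#10) > 475 (#45)
Bidding ends when #16 exits at $2,925; #22 takes it.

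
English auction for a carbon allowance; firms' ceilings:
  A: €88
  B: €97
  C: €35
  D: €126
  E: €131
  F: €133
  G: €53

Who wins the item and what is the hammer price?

F wins at €131

Limits ranked: 133 (F) > 131 (E) > 126 (D) > 97 (B) > 88 (A) > 53 (G) > …
Bidding ends when E exits at €131; F takes it.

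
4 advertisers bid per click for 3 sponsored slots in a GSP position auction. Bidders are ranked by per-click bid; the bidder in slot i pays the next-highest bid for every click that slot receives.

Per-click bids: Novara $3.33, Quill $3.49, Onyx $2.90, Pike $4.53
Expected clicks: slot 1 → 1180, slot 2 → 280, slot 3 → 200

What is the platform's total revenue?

Ranked by bid: $4.53 (Pike) > $3.49 (Quill) > $3.33 (Novara) > $2.90 (Onyx)
Slot 1: Pike pays $3.49 × 1180 = $4118.20
Slot 2: Quill pays $3.33 × 280 = $932.40
Slot 3: Novara pays $2.90 × 200 = $580.00
Total = $5630.60

Total revenue: $5630.60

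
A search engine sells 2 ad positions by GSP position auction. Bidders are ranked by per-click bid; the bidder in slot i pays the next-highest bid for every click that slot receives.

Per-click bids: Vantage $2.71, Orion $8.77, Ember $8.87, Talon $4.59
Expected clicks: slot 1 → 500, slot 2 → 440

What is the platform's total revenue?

Sorting advertisers: $8.87 (Ember) > $8.77 (Orion) > $4.59 (Talon) > …
Slot 1: Ember pays $8.77 × 500 = $4385.00
Slot 2: Orion pays $4.59 × 440 = $2019.60
Total = $6404.60

Total revenue: $6404.60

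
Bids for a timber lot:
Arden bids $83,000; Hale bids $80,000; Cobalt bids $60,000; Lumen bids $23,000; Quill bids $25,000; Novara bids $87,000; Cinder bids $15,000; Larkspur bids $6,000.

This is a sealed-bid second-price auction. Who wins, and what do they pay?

Bids ranked: 87,000 (Novara) > 83,000 (Arden) > 80,000 (Hale) > 60,000 (Cobalt) > 25,000 (Quill) > 23,000 (Lumen) > …
Novara is highest; pays the second-highest bid, $83,000.

Novara pays $83,000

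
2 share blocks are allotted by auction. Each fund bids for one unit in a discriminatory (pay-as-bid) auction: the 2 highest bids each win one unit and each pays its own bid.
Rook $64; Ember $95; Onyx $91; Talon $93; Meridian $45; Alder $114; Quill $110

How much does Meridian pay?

Meridian pays $0

Bids ranked high→low: 114 (Alder), 110 (Quill), 95 (Ember), 93 (Talon), …
The 2 highest are Alder, Quill.
Meridian does not win → $0.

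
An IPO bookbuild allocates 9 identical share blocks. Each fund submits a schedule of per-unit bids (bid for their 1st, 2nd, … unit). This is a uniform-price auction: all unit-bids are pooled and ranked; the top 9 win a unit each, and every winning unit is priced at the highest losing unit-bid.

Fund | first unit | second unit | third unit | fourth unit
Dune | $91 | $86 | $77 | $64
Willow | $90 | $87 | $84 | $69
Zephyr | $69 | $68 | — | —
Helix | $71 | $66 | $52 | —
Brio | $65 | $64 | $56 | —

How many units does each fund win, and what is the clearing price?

Pooled unit-bids ranked (top 9): 91 (Dune-1), 90 (Willow-1), 87 (Willow-2), 86 (Dune-2), 84 (Willow-3), 77 (Dune-3), 71 (Helix-1), 69 (Willow-4), 69 (Zephyr-1)
First bid not allocated: $68.
Allocation: Dune 3, Helix 1, Willow 4, Zephyr 1.

Dune 3, Helix 1, Willow 4, Zephyr 1; clearing price $68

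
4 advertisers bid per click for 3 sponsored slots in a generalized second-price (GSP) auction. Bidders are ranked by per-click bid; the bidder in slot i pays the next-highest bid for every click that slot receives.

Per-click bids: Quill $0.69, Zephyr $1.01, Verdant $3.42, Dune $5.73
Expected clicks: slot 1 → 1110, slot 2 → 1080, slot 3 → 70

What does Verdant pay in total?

Sorting advertisers: $5.73 (Dune) > $3.42 (Verdant) > $1.01 (Zephyr) > $0.69 (Quill)
Verdant holds slot 2 → pays next bid $1.01 × 1080 clicks = $1090.80.

Verdant pays $1090.80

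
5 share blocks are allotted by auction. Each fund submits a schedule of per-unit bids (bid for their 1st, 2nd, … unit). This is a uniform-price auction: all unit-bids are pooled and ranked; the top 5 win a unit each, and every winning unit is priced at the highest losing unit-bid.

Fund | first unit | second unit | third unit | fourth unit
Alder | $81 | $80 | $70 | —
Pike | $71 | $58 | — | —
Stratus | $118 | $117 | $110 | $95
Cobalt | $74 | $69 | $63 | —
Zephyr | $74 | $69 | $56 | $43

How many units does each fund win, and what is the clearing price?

Alder 1, Stratus 4; clearing price $80

Merging the schedules and taking the best 5: 118 (Stratus-1), 117 (Stratus-2), 110 (Stratus-3), 95 (Stratus-4), 81 (Alder-1)
Highest rejected unit-bid = $80.
Allocation: Alder 1, Stratus 4.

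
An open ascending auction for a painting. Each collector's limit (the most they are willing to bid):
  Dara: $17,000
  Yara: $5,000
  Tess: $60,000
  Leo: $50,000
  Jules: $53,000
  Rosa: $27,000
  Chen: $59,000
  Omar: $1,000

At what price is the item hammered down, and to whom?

Tess wins at $59,000

Rule: the price rises until one bidder remains; the winner pays the price at which the last rival dropped out.
Sorting limits: 60,000 (Tess) > 59,000 (Chen) > 53,000 (Jules) > 50,000 (Leo) > 27,000 (Rosa) > 17,000 (Dara) > …
Bidding ends when Chen exits at $59,000; Tess takes it.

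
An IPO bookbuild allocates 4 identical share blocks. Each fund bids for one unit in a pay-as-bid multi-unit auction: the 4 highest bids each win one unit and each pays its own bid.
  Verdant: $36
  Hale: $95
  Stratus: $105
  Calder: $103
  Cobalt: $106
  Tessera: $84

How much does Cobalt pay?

Ordering the bids: 106 (Cobalt), 105 (Stratus), 103 (Calder), 95 (Hale), 84 (Tessera), 36 (Verdant)
The 4 highest are Cobalt, Stratus, Calder, Hale.
Cobalt wins → own bid $106.

Cobalt pays $106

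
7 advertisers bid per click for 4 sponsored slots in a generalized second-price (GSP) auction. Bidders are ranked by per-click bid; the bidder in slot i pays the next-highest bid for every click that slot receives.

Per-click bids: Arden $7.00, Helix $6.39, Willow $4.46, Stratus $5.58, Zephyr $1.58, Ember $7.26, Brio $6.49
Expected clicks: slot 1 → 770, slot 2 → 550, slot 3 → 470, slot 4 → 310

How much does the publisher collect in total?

Total revenue: $13692.60

Sorting advertisers: $7.26 (Ember) > $7.00 (Arden) > $6.49 (Brio) > $6.39 (Helix) > $5.58 (Stratus) > …
Slot 1: Ember pays $7.00 × 770 = $5390.00
Slot 2: Arden pays $6.49 × 550 = $3569.50
Slot 3: Brio pays $6.39 × 470 = $3003.30
Slot 4: Helix pays $5.58 × 310 = $1729.80
Total = $13692.60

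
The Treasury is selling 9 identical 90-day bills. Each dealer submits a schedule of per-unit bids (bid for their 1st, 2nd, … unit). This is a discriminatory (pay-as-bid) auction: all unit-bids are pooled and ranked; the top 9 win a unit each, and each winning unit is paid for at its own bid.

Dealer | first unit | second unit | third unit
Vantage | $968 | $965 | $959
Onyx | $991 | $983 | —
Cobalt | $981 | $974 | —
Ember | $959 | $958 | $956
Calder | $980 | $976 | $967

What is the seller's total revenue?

Total revenue: $8,785

Merging the schedules and taking the best 9: 991 (Onyx-1), 983 (Onyx-2), 981 (Cobalt-1), 980 (Calder-1), 976 (Calder-2), 974 (Cobalt-2), 968 (Vantage-1), 967 (Calder-3), 965 (Vantage-2)
Next rejected bid: $959 (not a price — pay-as-bid).
Each winning unit pays its own bid.
Revenue = 991 + 983 + 981 + 980 + 976 + 974 + 968 + 967 + 965 = $8,785.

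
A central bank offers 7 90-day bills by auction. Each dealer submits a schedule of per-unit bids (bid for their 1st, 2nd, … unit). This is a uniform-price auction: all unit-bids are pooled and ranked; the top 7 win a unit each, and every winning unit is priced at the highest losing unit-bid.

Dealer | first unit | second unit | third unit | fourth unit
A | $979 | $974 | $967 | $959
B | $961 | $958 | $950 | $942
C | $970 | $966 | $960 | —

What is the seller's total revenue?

Total revenue: $6,713

All unit-bids, highest first — top 7: 979 (A-1), 974 (A-2), 970 (C-1), 967 (A-3), 966 (C-2), 961 (B-1), 960 (C-3)
Highest rejected unit-bid = $959.
Allocation: A 3, B 1, C 3. Every unit priced at $959.
Revenue = 7 × 959 = $6,713.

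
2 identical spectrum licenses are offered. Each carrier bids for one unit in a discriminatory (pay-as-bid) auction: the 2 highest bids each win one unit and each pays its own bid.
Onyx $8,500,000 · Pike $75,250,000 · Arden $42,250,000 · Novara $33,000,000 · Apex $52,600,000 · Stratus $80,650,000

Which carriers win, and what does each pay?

Bids ranked high→low: 80,650,000 (Stratus), 75,250,000 (Pike), 52,600,000 (Apex), 42,250,000 (Arden), …
The 2 highest are Stratus, Pike.
Each winner pays its own bid: Stratus $80,650,000, Pike $75,250,000.

Stratus $80,650,000, Pike $75,250,000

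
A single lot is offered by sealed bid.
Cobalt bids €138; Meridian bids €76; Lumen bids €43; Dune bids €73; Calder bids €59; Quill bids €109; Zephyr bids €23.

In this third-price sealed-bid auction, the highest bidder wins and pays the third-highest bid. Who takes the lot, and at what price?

Bids in order: 138 (Cobalt) > 109 (Quill) > 76 (Meridian) > 73 (Dune) > 59 (Calder) > 43 (Lumen) > …
Cobalt wins; payment is bid #3 in the ranking = €76.

Cobalt pays €76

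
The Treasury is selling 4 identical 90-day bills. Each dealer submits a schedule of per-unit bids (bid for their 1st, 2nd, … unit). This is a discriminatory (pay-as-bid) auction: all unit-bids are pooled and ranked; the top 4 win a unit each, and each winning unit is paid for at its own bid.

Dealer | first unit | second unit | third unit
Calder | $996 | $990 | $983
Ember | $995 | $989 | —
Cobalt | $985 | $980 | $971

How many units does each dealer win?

Calder 2, Ember 2

All unit-bids, highest first — top 4: 996 (Calder-1), 995 (Ember-1), 990 (Calder-2), 989 (Ember-2)
Next rejected bid: $985 (not a price — pay-as-bid).
Allocation: Calder 2, Ember 2.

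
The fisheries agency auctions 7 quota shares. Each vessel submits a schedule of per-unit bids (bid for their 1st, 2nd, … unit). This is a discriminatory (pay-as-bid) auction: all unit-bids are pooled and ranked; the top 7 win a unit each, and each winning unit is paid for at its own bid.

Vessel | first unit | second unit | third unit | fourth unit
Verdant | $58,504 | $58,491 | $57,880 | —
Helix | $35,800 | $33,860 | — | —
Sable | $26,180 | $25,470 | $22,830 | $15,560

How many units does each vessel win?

Pooled unit-bids ranked (top 7): 58,504 (Verdant-1), 58,491 (Verdant-2), 57,880 (Verdant-3), 35,800 (Helix-1), 33,860 (Helix-2), 26,180 (Sable-1), 25,470 (Sable-2)
Next rejected bid: $22,830 (not a price — pay-as-bid).
Allocation: Helix 2, Sable 2, Verdant 3.

Helix 2, Sable 2, Verdant 3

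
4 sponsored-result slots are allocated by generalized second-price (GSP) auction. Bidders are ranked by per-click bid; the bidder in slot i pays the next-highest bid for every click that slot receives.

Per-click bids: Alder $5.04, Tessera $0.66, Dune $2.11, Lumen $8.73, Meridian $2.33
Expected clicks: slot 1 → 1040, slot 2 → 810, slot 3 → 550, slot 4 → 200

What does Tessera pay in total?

Sorting advertisers: $8.73 (Lumen) > $5.04 (Alder) > $2.33 (Meridian) > $2.11 (Dune) > $0.66 (Tessera)
Tessera ranks below slot 4 → no slot, pays nothing.

Tessera pays $0.00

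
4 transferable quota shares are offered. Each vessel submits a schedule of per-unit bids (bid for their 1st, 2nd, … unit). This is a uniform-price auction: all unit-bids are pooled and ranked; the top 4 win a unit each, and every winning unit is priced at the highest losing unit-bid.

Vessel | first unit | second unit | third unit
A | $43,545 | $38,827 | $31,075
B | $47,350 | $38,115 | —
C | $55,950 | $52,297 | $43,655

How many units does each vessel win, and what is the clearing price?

Merging the schedules and taking the best 4: 55,950 (C-1), 52,297 (C-2), 47,350 (B-1), 43,655 (C-3)
First bid not allocated: $43,545.
Allocation: B 1, C 3.

B 1, C 3; clearing price $43,545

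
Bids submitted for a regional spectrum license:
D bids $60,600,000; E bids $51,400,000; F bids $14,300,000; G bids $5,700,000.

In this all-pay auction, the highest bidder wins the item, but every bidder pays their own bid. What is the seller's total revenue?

Sorting bids: 60,600,000 (D) > 51,400,000 (E) > 14,300,000 (F) > 5,700,000 (G)
D wins with the top bid; all bids are sunk regardless.
Every bidder forfeits their bid regardless of winning.
Revenue = 60,600,000 + 51,400,000 + 14,300,000 + 5,700,000 = $132,000,000.

Total revenue: $132,000,000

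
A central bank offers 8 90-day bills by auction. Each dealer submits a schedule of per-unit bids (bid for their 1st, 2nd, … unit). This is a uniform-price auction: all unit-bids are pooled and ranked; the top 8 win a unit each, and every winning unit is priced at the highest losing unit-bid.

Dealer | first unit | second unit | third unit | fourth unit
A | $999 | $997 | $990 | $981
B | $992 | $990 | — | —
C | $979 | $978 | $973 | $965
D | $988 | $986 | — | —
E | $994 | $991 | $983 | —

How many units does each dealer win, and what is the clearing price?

A 3, B 2, D 1, E 2; clearing price $986

Merging the schedules and taking the best 8: 999 (A-1), 997 (A-2), 994 (E-1), 992 (B-1), 991 (E-2), 990 (A-3), 990 (B-2), 988 (D-1)
Highest rejected unit-bid = $986.
Allocation: A 3, B 2, D 1, E 2.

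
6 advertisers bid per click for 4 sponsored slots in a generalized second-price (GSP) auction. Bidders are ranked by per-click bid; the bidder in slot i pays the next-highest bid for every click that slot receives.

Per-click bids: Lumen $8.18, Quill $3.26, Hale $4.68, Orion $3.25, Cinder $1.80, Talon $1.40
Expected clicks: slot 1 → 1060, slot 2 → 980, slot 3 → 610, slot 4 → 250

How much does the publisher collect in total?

Per-click bids in order: $8.18 (Lumen) > $4.68 (Hale) > $3.26 (Quill) > $3.25 (Orion) > $1.80 (Cinder) > …
Slot 1: Lumen pays $4.68 × 1060 = $4960.80
Slot 2: Hale pays $3.26 × 980 = $3194.80
Slot 3: Quill pays $3.25 × 610 = $1982.50
Slot 4: Orion pays $1.80 × 250 = $450.00
Total = $10588.10

Total revenue: $10588.10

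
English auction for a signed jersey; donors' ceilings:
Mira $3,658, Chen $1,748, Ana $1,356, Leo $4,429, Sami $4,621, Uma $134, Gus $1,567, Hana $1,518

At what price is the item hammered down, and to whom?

Limits ranked: 4,621 (Sami) > 4,429 (Leo) > 3,658 (Mira) > 1,748 (Chen) > 1,567 (Gus) > 1,518 (Hana) > …
Once the price passes $4,429, only Sami is left; the hammer falls at Leo's limit of $4,429.

Sami wins at $4,429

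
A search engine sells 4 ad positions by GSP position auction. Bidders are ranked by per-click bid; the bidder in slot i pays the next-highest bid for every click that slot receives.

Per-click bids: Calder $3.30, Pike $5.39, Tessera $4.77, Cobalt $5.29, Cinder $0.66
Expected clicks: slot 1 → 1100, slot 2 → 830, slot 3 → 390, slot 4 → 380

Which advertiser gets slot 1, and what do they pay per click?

Ranked by bid: $5.39 (Pike) > $5.29 (Cobalt) > $4.77 (Tessera) > $3.30 (Calder) > $0.66 (Cinder)
Slot 1 goes to the first-ranked bidder, Pike, who pays the next bid down: $5.29/click.

Pike; $5.29 per click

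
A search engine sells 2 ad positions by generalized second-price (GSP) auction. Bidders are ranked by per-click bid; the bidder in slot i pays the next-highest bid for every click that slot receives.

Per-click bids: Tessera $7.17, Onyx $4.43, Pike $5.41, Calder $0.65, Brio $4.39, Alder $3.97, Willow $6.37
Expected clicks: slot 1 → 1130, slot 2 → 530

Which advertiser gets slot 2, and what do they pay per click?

Per-click bids in order: $7.17 (Tessera) > $6.37 (Willow) > $5.41 (Pike) > …
Slot 2 goes to the second-ranked bidder, Willow, who pays the next bid down: $5.41/click.

Willow; $5.41 per click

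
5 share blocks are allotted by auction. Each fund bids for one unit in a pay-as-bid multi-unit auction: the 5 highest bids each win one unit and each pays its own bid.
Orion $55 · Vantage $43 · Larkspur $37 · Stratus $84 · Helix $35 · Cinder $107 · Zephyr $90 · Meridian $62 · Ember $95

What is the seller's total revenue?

Total revenue: $438

Ordering the bids: 107 (Cinder), 95 (Ember), 90 (Zephyr), 84 (Stratus), 62 (Meridian), 55 (Orion), 43 (Vantage), …
Winners (5 units): Cinder, Ember, Zephyr, Stratus, Meridian.
Total revenue = 107 + 95 + 90 + 84 + 62 = $438.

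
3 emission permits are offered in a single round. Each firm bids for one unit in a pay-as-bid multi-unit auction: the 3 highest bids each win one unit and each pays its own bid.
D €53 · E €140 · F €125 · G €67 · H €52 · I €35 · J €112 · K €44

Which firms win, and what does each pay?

Bids ranked high→low: 140 (E), 125 (F), 112 (J), 67 (G), 53 (D), …
Top 3: E, F, J.
Each winner pays its own bid: E €140, F €125, J €112.

E €140, F €125, J €112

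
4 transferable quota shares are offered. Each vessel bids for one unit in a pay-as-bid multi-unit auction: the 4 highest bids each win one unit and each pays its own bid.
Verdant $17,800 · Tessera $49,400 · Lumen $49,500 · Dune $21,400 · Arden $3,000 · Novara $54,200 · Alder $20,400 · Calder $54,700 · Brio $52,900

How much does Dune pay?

Bids ranked high→low: 54,700 (Calder), 54,200 (Novara), 52,900 (Brio), 49,500 (Lumen), 49,400 (Tessera), 21,400 (Dune), …
Top 4: Calder, Novara, Brio, Lumen.
Dune does not win → $0.

Dune pays $0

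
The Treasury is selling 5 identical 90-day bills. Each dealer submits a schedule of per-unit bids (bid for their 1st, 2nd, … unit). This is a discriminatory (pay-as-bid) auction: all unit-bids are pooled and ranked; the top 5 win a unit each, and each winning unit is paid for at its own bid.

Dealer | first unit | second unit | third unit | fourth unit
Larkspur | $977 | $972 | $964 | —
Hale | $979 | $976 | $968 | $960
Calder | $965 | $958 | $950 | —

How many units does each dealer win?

Pooled unit-bids ranked (top 5): 979 (Hale-1), 977 (Larkspur-1), 976 (Hale-2), 972 (Larkspur-2), 968 (Hale-3)
Next rejected bid: $965 (not a price — pay-as-bid).
Allocation: Hale 3, Larkspur 2.

Hale 3, Larkspur 2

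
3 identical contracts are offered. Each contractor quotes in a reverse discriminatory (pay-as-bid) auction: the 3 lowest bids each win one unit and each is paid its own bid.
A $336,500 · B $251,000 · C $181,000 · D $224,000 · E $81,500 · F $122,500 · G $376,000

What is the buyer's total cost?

Sorting: 81,500 (E), 122,500 (F), 181,000 (C), 224,000 (D), 251,000 (B), …
Winners (3 units): E, F, C.
Total cost = 81,500 + 122,500 + 181,000 = $385,000.

Total cost: $385,000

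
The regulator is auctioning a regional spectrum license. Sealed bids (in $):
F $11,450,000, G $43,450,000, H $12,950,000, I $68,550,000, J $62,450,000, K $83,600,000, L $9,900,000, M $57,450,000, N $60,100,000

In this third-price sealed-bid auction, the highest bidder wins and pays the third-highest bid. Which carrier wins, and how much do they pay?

Rule: the highest bidder wins and pays the third-highest bid.
Bids in order: 83,600,000 (K) > 68,550,000 (I) > 62,450,000 (J) > 60,100,000 (N) > 57,450,000 (M) > 43,450,000 (G) > …
K is highest; pays the third-highest bid, $62,450,000.

K pays $62,450,000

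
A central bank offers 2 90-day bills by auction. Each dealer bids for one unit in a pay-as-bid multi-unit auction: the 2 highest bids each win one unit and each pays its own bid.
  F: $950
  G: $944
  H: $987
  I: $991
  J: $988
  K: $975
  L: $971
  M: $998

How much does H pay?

Ordering the bids: 998 (M), 991 (I), 988 (J), 987 (H), …
Winners (2 units): M, I.
H does not win → $0.

H pays $0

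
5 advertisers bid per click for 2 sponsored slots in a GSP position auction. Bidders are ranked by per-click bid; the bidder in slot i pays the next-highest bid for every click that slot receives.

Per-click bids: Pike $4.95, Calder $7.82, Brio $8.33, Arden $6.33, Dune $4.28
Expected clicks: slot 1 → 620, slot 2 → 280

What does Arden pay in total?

Ranked by bid: $8.33 (Brio) > $7.82 (Calder) > $6.33 (Arden) > …
Arden ranks below slot 2 → no slot, pays nothing.

Arden pays $0.00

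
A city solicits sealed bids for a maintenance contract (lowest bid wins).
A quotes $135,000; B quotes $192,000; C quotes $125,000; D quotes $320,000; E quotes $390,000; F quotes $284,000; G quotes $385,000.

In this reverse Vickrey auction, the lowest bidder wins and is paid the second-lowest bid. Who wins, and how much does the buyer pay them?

C is paid $135,000

Rule: the lowest bidder wins and is paid the second-lowest bid.
Bids in order: 125,000 (C) < 135,000 (A) < 192,000 (B) < 284,000 (F) < 320,000 (D) < 385,000 (G) < …
C wins with the lowest bid; price is set by the runner-up at $135,000.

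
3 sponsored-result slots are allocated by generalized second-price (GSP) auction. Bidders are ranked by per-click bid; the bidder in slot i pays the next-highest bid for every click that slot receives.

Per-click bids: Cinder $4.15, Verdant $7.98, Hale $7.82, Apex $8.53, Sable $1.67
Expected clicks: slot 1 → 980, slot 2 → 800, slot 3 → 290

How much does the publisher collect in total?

Ranked by bid: $8.53 (Apex) > $7.98 (Verdant) > $7.82 (Hale) > $4.15 (Cinder) > …
Slot 1: Apex pays $7.98 × 980 = $7820.40
Slot 2: Verdant pays $7.82 × 800 = $6256.00
Slot 3: Hale pays $4.15 × 290 = $1203.50
Total = $15279.90

Total revenue: $15279.90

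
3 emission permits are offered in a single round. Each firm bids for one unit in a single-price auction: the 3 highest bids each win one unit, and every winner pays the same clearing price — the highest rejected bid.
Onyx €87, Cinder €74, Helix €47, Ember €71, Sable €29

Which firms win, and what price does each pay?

Sorting: 87 (Onyx), 74 (Cinder), 71 (Ember), 47 (Helix), 29 (Sable)
Top 3: Onyx, Cinder, Ember.
Highest unsuccessful bid: €47 → clearing price.

Onyx, Cinder, Ember; each pays €47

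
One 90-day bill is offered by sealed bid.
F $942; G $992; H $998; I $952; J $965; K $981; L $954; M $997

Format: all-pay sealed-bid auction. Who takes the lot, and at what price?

All-pay sealed-bid auction: the highest bidder wins the item, but every bidder pays their own bid.
Sorting bids: 998 (H) > 997 (M) > 992 (G) > 981 (K) > 965 (J) > 954 (L) > …
H wins with the top bid; all bids are sunk regardless.

H pays $998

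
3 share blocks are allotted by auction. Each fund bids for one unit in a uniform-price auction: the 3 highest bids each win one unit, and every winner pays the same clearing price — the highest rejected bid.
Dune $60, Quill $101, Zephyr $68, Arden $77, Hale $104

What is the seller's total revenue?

Total revenue: $204

Bids ranked high→low: 104 (Hale), 101 (Quill), 77 (Arden), 68 (Zephyr), 60 (Dune)
Winners (3 units): Hale, Quill, Arden.
Clearing price = highest rejected bid = $68.
Total revenue = 3 × $68 = $204.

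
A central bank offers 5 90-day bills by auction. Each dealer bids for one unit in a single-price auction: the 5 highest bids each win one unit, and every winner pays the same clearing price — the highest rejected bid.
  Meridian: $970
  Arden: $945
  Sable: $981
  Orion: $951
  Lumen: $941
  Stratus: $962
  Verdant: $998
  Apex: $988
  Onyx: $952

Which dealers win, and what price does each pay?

Verdant, Apex, Sable, Meridian, Stratus; each pays $952

Ordering the bids: 998 (Verdant), 988 (Apex), 981 (Sable), 970 (Meridian), 962 (Stratus), 952 (Onyx), 951 (Orion), …
Winners (5 units): Verdant, Apex, Sable, Meridian, Stratus.
Clearing price = highest rejected bid = $952.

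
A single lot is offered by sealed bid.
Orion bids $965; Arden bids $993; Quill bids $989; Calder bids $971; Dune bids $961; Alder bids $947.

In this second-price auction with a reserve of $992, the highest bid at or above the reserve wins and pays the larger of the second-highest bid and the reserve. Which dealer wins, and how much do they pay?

Rule: the highest bid at or above the reserve wins and pays the larger of the second-highest bid and the reserve.
Bids ranked: 993 (Arden) > 989 (Quill) > 971 (Calder) > 965 (Orion) > 961 (Dune) > 947 (Alder)
Arden has the top bid at or above the reserve ($993).
max(second-highest $989, reserve $992) = $992.

Arden pays $992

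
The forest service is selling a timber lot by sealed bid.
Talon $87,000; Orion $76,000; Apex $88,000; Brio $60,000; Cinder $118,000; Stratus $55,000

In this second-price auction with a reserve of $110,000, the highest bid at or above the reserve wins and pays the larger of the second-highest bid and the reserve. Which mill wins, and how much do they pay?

Second-price auction with a reserve of $110,000: the highest bid at or above the reserve wins and pays the larger of the second-highest bid and the reserve.
Bids ranked: 118,000 (Cinder) > 88,000 (Apex) > 87,000 (Talon) > 76,000 (Orion) > 60,000 (Brio) > 55,000 (Stratus)
Cinder has the top bid at or above the reserve ($118,000).
max(second-highest $88,000, reserve $110,000) = $110,000.

Cinder pays $110,000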